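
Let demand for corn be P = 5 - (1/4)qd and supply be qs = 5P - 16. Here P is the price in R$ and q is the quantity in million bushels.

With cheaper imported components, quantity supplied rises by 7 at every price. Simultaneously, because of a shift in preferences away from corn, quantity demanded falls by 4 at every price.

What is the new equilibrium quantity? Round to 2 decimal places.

Original equilibrium: 20 - 4P = 5P - 16 gives 36 = 9P, so P = 4 and q = 4.
After the shift, demand is qd = 16 - 4P and supply is qs = 5P - 9.
Equate the new curves: 16 - 4P = 5P - 9, giving 25 = 9P, P = 25/9 ≈ 2.7778, q = 44/9 ≈ 4.8889.

4.89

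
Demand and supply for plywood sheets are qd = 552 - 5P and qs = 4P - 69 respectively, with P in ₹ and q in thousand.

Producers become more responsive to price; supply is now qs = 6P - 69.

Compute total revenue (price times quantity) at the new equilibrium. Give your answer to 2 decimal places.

15227.33

Initially, 552 - 5P = 4P - 69, so 621 = 9P and P = 69, q = 207.
With the change applied: demand qd = 552 - 5P, supply qs = 6P - 69.
New equilibrium: 552 - 5P = 6P - 69 ⇒ 621 = 11P ⇒ P = 621/11 ≈ 56.4545, q = 2967/11 ≈ 269.7273.
New expenditure = 56.4545 × 269.7273 = 15227.33.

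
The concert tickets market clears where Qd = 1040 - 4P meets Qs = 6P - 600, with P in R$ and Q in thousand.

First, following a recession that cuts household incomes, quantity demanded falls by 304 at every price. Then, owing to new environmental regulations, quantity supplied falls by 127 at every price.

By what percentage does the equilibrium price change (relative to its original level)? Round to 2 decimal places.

Before the shock: 1040 - 4P = 6P - 600 ⇒ 1640 = 10P ⇒ P = 164, Q = 384.
The shock moves the curves to Qd = 736 - 4P and Qs = 6P - 727.
Setting them equal: 736 - 4P = 6P - 727 → 1463 = 10P, so P = 146.3 and Q = 150.8.
%ΔP = (146.3 − 164) / 164 × 100 = -10.79%.

-10.79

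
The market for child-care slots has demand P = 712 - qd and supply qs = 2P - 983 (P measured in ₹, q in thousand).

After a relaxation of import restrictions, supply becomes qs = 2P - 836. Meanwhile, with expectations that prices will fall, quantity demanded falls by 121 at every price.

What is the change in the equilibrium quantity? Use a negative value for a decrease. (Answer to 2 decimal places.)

-31.67

Initially, 712 - P = 2P - 983, so 1695 = 3P and P = 565, q = 147.
The shock moves the curves to qd = 591 - P and qs = 2P - 836.
Equate the new curves: 591 - P = 2P - 836, giving 1427 = 3P, P = 1427/3 ≈ 475.6667, q = 346/3 ≈ 115.3333.
Δq = 115.3333 − 147 = -31.67.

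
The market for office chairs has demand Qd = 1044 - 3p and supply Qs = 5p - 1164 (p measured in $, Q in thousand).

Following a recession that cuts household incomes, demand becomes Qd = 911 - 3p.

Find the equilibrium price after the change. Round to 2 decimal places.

Solve the original market: 1044 - 3p = 5p - 1164, hence p = 276 and Q = 216.
The shock moves the curves to Qd = 911 - 3p and Qs = 5p - 1164.
Setting them equal: 911 - 3p = 5p - 1164 → 2075 = 8p, so p = 259.375 and Q = 132.875.

259.38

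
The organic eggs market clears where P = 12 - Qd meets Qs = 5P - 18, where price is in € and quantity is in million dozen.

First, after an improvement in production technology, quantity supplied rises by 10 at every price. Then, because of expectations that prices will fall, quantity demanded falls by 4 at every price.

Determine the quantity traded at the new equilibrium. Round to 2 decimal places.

5.33

Solve the original market: 12 - P = 5P - 18, hence P = 5 and Q = 7.
The shock moves the curves to Qd = 8 - P and Qs = 5P - 8.
Setting them equal: 8 - P = 5P - 8 → 16 = 6P, so P = 8/3 ≈ 2.6667 and Q = 16/3 ≈ 5.3333.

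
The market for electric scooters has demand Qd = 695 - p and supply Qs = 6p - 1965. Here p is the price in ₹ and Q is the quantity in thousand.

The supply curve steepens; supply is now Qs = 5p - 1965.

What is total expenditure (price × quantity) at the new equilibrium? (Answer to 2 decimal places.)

111572.22

Solve the original market: 695 - p = 6p - 1965, hence p = 380 and Q = 315.
The new curves are Qd = 695 - p (demand) and Qs = 5p - 1965 (supply).
Setting them equal: 695 - p = 5p - 1965 → 2660 = 6p, so p = 1330/3 ≈ 443.3333 and Q = 755/3 ≈ 251.6667.
New expenditure = 443.3333 × 251.6667 = 111572.22.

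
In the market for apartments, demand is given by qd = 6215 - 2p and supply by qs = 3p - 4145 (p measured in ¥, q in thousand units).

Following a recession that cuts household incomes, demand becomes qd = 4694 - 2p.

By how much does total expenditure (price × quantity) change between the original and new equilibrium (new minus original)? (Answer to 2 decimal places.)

-2243292.48

Initially, 6215 - 2p = 3p - 4145, so 10360 = 5p and p = 2072, q = 2071.
The new curves are qd = 4694 - 2p (demand) and qs = 3p - 4145 (supply).
Setting them equal: 4694 - 2p = 3p - 4145 → 8839 = 5p, so p = 1767.8 and q = 1158.4.
Expenditure moves from 2072×2071 = 4291112 to 1767.8×1158.4 = 2047819.52; change = -2243292.48.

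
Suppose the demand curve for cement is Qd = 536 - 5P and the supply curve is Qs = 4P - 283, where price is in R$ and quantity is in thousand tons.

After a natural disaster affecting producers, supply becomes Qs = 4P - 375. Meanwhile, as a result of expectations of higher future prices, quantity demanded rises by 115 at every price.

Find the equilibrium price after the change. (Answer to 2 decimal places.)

Original equilibrium: 536 - 5P = 4P - 283 gives 819 = 9P, so P = 91 and Q = 81.
The shock moves the curves to Qd = 651 - 5P and Qs = 4P - 375.
New equilibrium: 651 - 5P = 4P - 375 ⇒ 1026 = 9P ⇒ P = 114, Q = 81.

114.00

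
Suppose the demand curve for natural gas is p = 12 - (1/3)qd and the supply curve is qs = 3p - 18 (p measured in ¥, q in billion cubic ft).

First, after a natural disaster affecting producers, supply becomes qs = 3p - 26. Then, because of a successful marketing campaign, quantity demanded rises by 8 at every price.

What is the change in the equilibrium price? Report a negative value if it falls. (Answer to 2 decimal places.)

+2.67

Initially, 36 - 3p = 3p - 18, so 54 = 6p and p = 9, q = 9.
The new curves are qd = 44 - 3p (demand) and qs = 3p - 26 (supply).
Equate the new curves: 44 - 3p = 3p - 26, giving 70 = 6p, p = 35/3 ≈ 11.6667, q = 9.
Δp = 11.6667 − 9 = +2.67.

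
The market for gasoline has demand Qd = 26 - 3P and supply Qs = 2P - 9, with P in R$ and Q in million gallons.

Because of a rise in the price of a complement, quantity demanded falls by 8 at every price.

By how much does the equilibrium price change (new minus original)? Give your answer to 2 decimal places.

-1.60

Original equilibrium: 26 - 3P = 2P - 9 gives 35 = 5P, so P = 7 and Q = 5.
With the change applied: demand Qd = 18 - 3P, supply Qs = 2P - 9.
New equilibrium: 18 - 3P = 2P - 9 ⇒ 27 = 5P ⇒ P = 5.4, Q = 1.8.
ΔP = 5.4 − 7 = -1.60.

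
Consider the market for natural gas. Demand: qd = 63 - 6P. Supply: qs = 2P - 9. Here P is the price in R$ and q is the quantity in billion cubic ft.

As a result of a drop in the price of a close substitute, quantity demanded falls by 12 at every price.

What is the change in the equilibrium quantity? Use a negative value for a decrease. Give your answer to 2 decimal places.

Before the shock: 63 - 6P = 2P - 9 ⇒ 72 = 8P ⇒ P = 9, q = 9.
After the shift, demand is qd = 51 - 6P and supply is qs = 2P - 9.
New equilibrium: 51 - 6P = 2P - 9 ⇒ 60 = 8P ⇒ P = 7.5, q = 6.
Δq = 6 − 9 = -3.00.

-3.00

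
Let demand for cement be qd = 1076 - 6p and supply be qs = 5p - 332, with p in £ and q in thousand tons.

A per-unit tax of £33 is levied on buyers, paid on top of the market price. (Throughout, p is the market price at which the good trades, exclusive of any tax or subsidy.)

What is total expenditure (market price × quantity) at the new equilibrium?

23980

Solve the original market: 1076 - 6p = 5p - 332, hence p = 128 and q = 308.
Since buyers pay the price plus the tax, the effective demand curve becomes qd = 878 - 6p.
New equilibrium: 878 - 6p = 5p - 332 ⇒ 1210 = 11p ⇒ p = 110, q = 218.
New expenditure = 110 × 218 = 23980.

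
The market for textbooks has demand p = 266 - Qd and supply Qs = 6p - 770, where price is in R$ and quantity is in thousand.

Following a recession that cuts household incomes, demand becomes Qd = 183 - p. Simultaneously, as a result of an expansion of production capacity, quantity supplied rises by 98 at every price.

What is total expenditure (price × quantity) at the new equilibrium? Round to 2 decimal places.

7433.27

Before the shock: 266 - p = 6p - 770 ⇒ 1036 = 7p ⇒ p = 148, Q = 118.
The shock moves the curves to Qd = 183 - p and Qs = 6p - 672.
New equilibrium: 183 - p = 6p - 672 ⇒ 855 = 7p ⇒ p = 855/7 ≈ 122.1429, Q = 426/7 ≈ 60.8571.
New expenditure = 122.1429 × 60.8571 = 7433.27.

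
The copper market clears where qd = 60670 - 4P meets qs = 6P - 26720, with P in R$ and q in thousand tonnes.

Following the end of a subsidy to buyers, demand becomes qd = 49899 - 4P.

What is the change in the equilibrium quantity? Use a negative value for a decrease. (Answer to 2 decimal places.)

Initially, 60670 - 4P = 6P - 26720, so 87390 = 10P and P = 8739, q = 25714.
The new curves are qd = 49899 - 4P (demand) and qs = 6P - 26720 (supply).
Equate the new curves: 49899 - 4P = 6P - 26720, giving 76619 = 10P, P = 7661.9, q = 19251.4.
Δq = 19251.4 − 25714 = -6462.60.

-6462.60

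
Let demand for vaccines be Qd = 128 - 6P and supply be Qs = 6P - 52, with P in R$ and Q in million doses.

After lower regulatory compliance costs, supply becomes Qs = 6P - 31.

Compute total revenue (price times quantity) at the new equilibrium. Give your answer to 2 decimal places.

Before the shock: 128 - 6P = 6P - 52 ⇒ 180 = 12P ⇒ P = 15, Q = 38.
The new curves are Qd = 128 - 6P (demand) and Qs = 6P - 31 (supply).
Equate the new curves: 128 - 6P = 6P - 31, giving 159 = 12P, P = 13.25, Q = 48.5.
New expenditure = 13.25 × 48.5 = 642.63.

642.63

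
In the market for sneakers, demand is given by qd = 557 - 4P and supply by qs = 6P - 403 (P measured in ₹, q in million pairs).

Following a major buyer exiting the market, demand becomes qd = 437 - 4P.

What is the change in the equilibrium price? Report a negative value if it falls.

-12

Solve the original market: 557 - 4P = 6P - 403, hence P = 96 and q = 173.
The shock moves the curves to qd = 437 - 4P and qs = 6P - 403.
Equate the new curves: 437 - 4P = 6P - 403, giving 840 = 10P, P = 84, q = 101.
ΔP = 84 − 96 = -12.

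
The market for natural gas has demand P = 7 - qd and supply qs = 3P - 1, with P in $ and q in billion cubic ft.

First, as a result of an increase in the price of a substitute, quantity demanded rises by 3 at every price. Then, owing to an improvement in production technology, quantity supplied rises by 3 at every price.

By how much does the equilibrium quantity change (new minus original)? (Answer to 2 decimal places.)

+3.00

Before the shock: 7 - P = 3P - 1 ⇒ 8 = 4P ⇒ P = 2, q = 5.
The new curves are qd = 10 - P (demand) and qs = 3P + 2 (supply).
Equate the new curves: 10 - P = 3P + 2, giving 8 = 4P, P = 2, q = 8.
Δq = 8 − 5 = +3.00.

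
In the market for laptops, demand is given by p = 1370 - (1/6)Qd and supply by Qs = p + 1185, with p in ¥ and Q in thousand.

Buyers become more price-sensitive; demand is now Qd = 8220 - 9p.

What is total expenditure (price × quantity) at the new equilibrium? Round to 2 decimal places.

1328559.75

Original equilibrium: 8220 - 6p = p + 1185 gives 7035 = 7p, so p = 1005 and Q = 2190.
The new curves are Qd = 8220 - 9p (demand) and Qs = p + 1185 (supply).
Clearing the new market: 8220 - 9p = p + 1185, so p = 703.5 and Q = 1888.5.
New expenditure = 703.5 × 1888.5 = 1328559.75.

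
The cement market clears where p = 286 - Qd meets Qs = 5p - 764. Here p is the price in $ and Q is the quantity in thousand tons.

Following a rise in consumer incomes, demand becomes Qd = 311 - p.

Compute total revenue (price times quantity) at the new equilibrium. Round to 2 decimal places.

Original equilibrium: 286 - p = 5p - 764 gives 1050 = 6p, so p = 175 and Q = 111.
The shock moves the curves to Qd = 311 - p and Qs = 5p - 764.
New equilibrium: 311 - p = 5p - 764 ⇒ 1075 = 6p ⇒ p = 1075/6 ≈ 179.1667, Q = 791/6 ≈ 131.8333.
New expenditure = 179.1667 × 131.8333 = 23620.14.

23620.14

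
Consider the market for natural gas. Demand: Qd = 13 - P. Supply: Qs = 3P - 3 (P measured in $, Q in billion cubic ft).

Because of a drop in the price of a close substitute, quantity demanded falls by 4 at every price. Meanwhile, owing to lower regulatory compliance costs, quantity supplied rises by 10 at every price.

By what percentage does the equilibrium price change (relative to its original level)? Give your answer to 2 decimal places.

Original equilibrium: 13 - P = 3P - 3 gives 16 = 4P, so P = 4 and Q = 9.
The new curves are Qd = 9 - P (demand) and Qs = 3P + 7 (supply).
Clearing the new market: 9 - P = 3P + 7, so P = 0.5 and Q = 8.5.
%ΔP = (0.5 − 4) / 4 × 100 = -87.50%.

-87.50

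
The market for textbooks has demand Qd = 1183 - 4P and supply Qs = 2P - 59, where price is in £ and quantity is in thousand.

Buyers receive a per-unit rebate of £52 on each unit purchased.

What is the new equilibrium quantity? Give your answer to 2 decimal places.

Solve the original market: 1183 - 4P = 2P - 59, hence P = 207 and Q = 355.
Since buyers' out-of-pocket price is the market price minus the rebate, the effective demand curve becomes Qd = 1391 - 4P.
Equate the new curves: 1391 - 4P = 2P - 59, giving 1450 = 6P, P = 725/3 ≈ 241.6667, Q = 1273/3 ≈ 424.3333.

424.33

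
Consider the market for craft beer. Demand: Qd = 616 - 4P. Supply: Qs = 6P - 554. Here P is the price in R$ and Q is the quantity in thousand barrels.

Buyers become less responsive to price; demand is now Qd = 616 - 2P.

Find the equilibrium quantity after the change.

323.5

Initially, 616 - 4P = 6P - 554, so 1170 = 10P and P = 117, Q = 148.
With the change applied: demand Qd = 616 - 2P, supply Qs = 6P - 554.
Setting them equal: 616 - 2P = 6P - 554 → 1170 = 8P, so P = 146.25 and Q = 323.5.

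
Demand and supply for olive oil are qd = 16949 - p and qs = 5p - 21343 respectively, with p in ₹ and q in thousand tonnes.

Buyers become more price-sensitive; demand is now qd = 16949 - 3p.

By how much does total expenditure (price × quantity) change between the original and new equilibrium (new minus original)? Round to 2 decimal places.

-55043952.25

Initially, 16949 - p = 5p - 21343, so 38292 = 6p and p = 6382, q = 10567.
The new curves are qd = 16949 - 3p (demand) and qs = 5p - 21343 (supply).
Equate the new curves: 16949 - 3p = 5p - 21343, giving 38292 = 8p, p = 4786.5, q = 2589.5.
Expenditure moves from 6382×10567 = 67438594 to 4786.5×2589.5 = 12394641.75; change = -55043952.25.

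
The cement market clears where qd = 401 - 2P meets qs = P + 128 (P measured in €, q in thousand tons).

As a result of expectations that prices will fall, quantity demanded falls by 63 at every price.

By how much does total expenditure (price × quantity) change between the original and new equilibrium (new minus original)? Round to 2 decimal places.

-6069.00

Original equilibrium: 401 - 2P = P + 128 gives 273 = 3P, so P = 91 and q = 219.
With the change applied: demand qd = 338 - 2P, supply qs = P + 128.
New equilibrium: 338 - 2P = P + 128 ⇒ 210 = 3P ⇒ P = 70, q = 198.
Expenditure moves from 91×219 = 19929 to 70×198 = 13860; change = -6069.00.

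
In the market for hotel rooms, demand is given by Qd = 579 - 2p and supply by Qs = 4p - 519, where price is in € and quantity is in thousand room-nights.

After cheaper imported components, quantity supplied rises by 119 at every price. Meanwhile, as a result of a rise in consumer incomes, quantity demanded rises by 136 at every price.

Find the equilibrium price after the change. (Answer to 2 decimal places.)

Solve the original market: 579 - 2p = 4p - 519, hence p = 183 and Q = 213.
The new curves are Qd = 715 - 2p (demand) and Qs = 4p - 400 (supply).
Equate the new curves: 715 - 2p = 4p - 400, giving 1115 = 6p, p = 1115/6 ≈ 185.8333, Q = 1030/3 ≈ 343.3333.

185.83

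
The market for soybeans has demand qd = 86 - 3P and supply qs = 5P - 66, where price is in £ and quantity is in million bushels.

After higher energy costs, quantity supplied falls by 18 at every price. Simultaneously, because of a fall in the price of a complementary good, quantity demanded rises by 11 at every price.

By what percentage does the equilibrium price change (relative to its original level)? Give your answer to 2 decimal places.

+19.08

Initially, 86 - 3P = 5P - 66, so 152 = 8P and P = 19, q = 29.
After the shift, demand is qd = 97 - 3P and supply is qs = 5P - 84.
Setting them equal: 97 - 3P = 5P - 84 → 181 = 8P, so P = 22.625 and q = 29.125.
%ΔP = (22.625 − 19) / 19 × 100 = +19.08%.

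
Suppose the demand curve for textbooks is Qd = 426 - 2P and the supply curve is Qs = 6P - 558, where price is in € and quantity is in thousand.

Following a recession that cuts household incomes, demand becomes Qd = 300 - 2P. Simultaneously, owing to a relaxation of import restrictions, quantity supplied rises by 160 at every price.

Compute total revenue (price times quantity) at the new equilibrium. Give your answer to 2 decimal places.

10949.88

Original equilibrium: 426 - 2P = 6P - 558 gives 984 = 8P, so P = 123 and Q = 180.
The shock moves the curves to Qd = 300 - 2P and Qs = 6P - 398.
Clearing the new market: 300 - 2P = 6P - 398, so P = 87.25 and Q = 125.5.
New expenditure = 87.25 × 125.5 = 10949.88.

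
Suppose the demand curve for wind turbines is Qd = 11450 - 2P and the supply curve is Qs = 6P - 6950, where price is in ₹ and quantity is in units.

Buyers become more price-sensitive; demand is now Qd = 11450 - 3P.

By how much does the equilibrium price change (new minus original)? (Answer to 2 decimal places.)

-255.56

Original equilibrium: 11450 - 2P = 6P - 6950 gives 18400 = 8P, so P = 2300 and Q = 6850.
With the change applied: demand Qd = 11450 - 3P, supply Qs = 6P - 6950.
New equilibrium: 11450 - 3P = 6P - 6950 ⇒ 18400 = 9P ⇒ P = 18400/9 ≈ 2044.4444, Q = 15950/3 ≈ 5316.6667.
ΔP = 2044.4444 − 2300 = -255.56.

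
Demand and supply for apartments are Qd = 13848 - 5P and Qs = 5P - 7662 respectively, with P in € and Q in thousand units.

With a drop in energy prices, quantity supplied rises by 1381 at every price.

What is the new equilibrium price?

Before the shock: 13848 - 5P = 5P - 7662 ⇒ 21510 = 10P ⇒ P = 2151, Q = 3093.
After the shift, demand is Qd = 13848 - 5P and supply is Qs = 5P - 6281.
New equilibrium: 13848 - 5P = 5P - 6281 ⇒ 20129 = 10P ⇒ P = 2012.9, Q = 3783.5.

2012.9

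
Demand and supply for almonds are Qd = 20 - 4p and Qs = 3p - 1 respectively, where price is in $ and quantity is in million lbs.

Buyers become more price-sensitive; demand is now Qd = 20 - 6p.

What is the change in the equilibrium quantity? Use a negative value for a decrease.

Solve the original market: 20 - 4p = 3p - 1, hence p = 3 and Q = 8.
After the shift, demand is Qd = 20 - 6p and supply is Qs = 3p - 1.
Equate the new curves: 20 - 6p = 3p - 1, giving 21 = 9p, p = 7/3 ≈ 2.3333, Q = 6.
ΔQ = 6 − 8 = -2.

-2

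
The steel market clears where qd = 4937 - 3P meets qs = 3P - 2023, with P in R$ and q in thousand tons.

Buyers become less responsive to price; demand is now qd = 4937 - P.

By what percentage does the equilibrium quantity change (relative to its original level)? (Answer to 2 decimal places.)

+119.42

Solve the original market: 4937 - 3P = 3P - 2023, hence P = 1160 and q = 1457.
The new curves are qd = 4937 - P (demand) and qs = 3P - 2023 (supply).
New equilibrium: 4937 - P = 3P - 2023 ⇒ 6960 = 4P ⇒ P = 1740, q = 3197.
%Δq = (3197 − 1457) / 1457 × 100 = +119.42%.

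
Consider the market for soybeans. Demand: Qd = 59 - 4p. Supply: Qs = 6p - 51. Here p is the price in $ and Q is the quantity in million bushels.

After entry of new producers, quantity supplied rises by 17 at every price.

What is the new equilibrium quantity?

Original equilibrium: 59 - 4p = 6p - 51 gives 110 = 10p, so p = 11 and Q = 15.
After the shift, demand is Qd = 59 - 4p and supply is Qs = 6p - 34.
Clearing the new market: 59 - 4p = 6p - 34, so p = 9.3 and Q = 21.8.

21.8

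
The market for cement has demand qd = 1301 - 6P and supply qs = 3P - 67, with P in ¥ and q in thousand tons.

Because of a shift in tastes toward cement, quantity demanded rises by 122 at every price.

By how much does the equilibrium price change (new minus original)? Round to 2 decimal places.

Before the shock: 1301 - 6P = 3P - 67 ⇒ 1368 = 9P ⇒ P = 152, q = 389.
With the change applied: demand qd = 1423 - 6P, supply qs = 3P - 67.
Clearing the new market: 1423 - 6P = 3P - 67, so P = 1490/9 ≈ 165.5556 and q = 1289/3 ≈ 429.6667.
ΔP = 165.5556 − 152 = +13.56.

+13.56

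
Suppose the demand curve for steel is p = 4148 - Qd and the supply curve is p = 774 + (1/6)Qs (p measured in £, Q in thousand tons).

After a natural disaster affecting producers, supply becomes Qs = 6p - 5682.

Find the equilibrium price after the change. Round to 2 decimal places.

1404.29

Before the shock: 4148 - p = 6p - 4644 ⇒ 8792 = 7p ⇒ p = 1256, Q = 2892.
The new curves are Qd = 4148 - p (demand) and Qs = 6p - 5682 (supply).
Clearing the new market: 4148 - p = 6p - 5682, so p = 9830/7 ≈ 1404.2857 and Q = 19206/7 ≈ 2743.7143.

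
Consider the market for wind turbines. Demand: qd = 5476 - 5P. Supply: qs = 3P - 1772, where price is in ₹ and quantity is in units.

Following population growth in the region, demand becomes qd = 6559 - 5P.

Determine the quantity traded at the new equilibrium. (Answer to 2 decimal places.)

1352.13

Solve the original market: 5476 - 5P = 3P - 1772, hence P = 906 and q = 946.
The new curves are qd = 6559 - 5P (demand) and qs = 3P - 1772 (supply).
Equate the new curves: 6559 - 5P = 3P - 1772, giving 8331 = 8P, P = 1041.375, q = 1352.125.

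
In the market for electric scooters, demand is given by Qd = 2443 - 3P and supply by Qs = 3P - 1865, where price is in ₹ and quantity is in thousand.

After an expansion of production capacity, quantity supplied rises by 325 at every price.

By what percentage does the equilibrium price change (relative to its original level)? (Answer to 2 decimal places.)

Initially, 2443 - 3P = 3P - 1865, so 4308 = 6P and P = 718, Q = 289.
After the shift, demand is Qd = 2443 - 3P and supply is Qs = 3P - 1540.
Clearing the new market: 2443 - 3P = 3P - 1540, so P = 3983/6 ≈ 663.8333 and Q = 451.5.
%ΔP = (663.8333 − 718) / 718 × 100 = -7.54%.

-7.54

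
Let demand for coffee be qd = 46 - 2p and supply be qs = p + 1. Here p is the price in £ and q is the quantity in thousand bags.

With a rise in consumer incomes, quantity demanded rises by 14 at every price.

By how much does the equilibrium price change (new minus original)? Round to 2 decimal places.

Before the shock: 46 - 2p = p + 1 ⇒ 45 = 3p ⇒ p = 15, q = 16.
The new curves are qd = 60 - 2p (demand) and qs = p + 1 (supply).
New equilibrium: 60 - 2p = p + 1 ⇒ 59 = 3p ⇒ p = 59/3 ≈ 19.6667, q = 62/3 ≈ 20.6667.
Δp = 19.6667 − 15 = +4.67.

+4.67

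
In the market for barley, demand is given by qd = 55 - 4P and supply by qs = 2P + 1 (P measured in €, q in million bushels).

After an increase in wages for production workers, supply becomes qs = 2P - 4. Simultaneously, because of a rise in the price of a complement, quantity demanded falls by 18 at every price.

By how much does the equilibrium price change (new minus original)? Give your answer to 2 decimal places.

-2.17

Before the shock: 55 - 4P = 2P + 1 ⇒ 54 = 6P ⇒ P = 9, q = 19.
The shock moves the curves to qd = 37 - 4P and qs = 2P - 4.
Setting them equal: 37 - 4P = 2P - 4 → 41 = 6P, so P = 41/6 ≈ 6.8333 and q = 29/3 ≈ 9.6667.
ΔP = 6.8333 − 9 = -2.17.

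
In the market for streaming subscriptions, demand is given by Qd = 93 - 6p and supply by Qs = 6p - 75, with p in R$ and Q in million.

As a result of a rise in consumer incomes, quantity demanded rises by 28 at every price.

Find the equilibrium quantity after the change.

23

Before the shock: 93 - 6p = 6p - 75 ⇒ 168 = 12p ⇒ p = 14, Q = 9.
With the change applied: demand Qd = 121 - 6p, supply Qs = 6p - 75.
Equate the new curves: 121 - 6p = 6p - 75, giving 196 = 12p, p = 49/3 ≈ 16.3333, Q = 23.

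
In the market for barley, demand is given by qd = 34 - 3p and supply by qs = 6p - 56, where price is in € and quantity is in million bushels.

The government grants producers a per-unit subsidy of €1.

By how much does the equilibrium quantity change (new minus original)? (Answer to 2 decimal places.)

+2.00

Initially, 34 - 3p = 6p - 56, so 90 = 9p and p = 10, q = 4.
Since sellers receive the price plus the subsidy, the effective supply curve becomes qs = 6p - 50.
Setting them equal: 34 - 3p = 6p - 50 → 84 = 9p, so p = 28/3 ≈ 9.3333 and q = 6.
Δq = 6 − 4 = +2.00.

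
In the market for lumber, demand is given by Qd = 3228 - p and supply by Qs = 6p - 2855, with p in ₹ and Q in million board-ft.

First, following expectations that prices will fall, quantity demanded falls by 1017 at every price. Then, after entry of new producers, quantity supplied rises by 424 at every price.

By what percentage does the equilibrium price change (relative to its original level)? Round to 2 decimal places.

Before the shock: 3228 - p = 6p - 2855 ⇒ 6083 = 7p ⇒ p = 869, Q = 2359.
The new curves are Qd = 2211 - p (demand) and Qs = 6p - 2431 (supply).
New equilibrium: 2211 - p = 6p - 2431 ⇒ 4642 = 7p ⇒ p = 4642/7 ≈ 663.1429, Q = 10835/7 ≈ 1547.8571.
%Δp = (663.1429 − 869) / 869 × 100 = -23.69%.

-23.69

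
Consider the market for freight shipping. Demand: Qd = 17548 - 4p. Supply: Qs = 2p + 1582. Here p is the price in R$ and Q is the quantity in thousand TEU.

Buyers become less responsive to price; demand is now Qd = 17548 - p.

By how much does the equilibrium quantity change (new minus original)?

+5322

Initially, 17548 - 4p = 2p + 1582, so 15966 = 6p and p = 2661, Q = 6904.
With the change applied: demand Qd = 17548 - p, supply Qs = 2p + 1582.
Setting them equal: 17548 - p = 2p + 1582 → 15966 = 3p, so p = 5322 and Q = 12226.
ΔQ = 12226 − 6904 = +5322.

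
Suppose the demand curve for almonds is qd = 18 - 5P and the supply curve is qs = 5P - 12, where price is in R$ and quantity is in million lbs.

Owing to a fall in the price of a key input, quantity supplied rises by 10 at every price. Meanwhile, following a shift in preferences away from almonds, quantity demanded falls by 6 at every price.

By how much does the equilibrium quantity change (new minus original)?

+2

Before the shock: 18 - 5P = 5P - 12 ⇒ 30 = 10P ⇒ P = 3, q = 3.
With the change applied: demand qd = 12 - 5P, supply qs = 5P - 2.
Setting them equal: 12 - 5P = 5P - 2 → 14 = 10P, so P = 1.4 and q = 5.
Δq = 5 − 3 = +2.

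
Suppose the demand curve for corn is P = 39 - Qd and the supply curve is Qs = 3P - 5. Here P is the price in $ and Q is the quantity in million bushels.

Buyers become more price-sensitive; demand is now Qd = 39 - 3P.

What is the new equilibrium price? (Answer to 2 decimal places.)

7.33

Solve the original market: 39 - P = 3P - 5, hence P = 11 and Q = 28.
The shock moves the curves to Qd = 39 - 3P and Qs = 3P - 5.
Clearing the new market: 39 - 3P = 3P - 5, so P = 22/3 ≈ 7.3333 and Q = 17.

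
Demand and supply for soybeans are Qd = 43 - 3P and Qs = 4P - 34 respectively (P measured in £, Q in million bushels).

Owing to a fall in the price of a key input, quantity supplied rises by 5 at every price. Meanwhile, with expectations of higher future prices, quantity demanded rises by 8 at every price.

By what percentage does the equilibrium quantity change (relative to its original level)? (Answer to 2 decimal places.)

Before the shock: 43 - 3P = 4P - 34 ⇒ 77 = 7P ⇒ P = 11, Q = 10.
After the shift, demand is Qd = 51 - 3P and supply is Qs = 4P - 29.
Setting them equal: 51 - 3P = 4P - 29 → 80 = 7P, so P = 80/7 ≈ 11.4286 and Q = 117/7 ≈ 16.7143.
%ΔQ = (16.7143 − 10) / 10 × 100 = +67.14%.

+67.14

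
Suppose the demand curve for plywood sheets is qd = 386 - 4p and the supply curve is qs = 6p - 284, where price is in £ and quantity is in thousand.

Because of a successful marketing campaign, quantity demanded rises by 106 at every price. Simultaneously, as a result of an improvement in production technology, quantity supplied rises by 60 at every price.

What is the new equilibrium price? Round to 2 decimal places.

Initially, 386 - 4p = 6p - 284, so 670 = 10p and p = 67, q = 118.
After the shift, demand is qd = 492 - 4p and supply is qs = 6p - 224.
New equilibrium: 492 - 4p = 6p - 224 ⇒ 716 = 10p ⇒ p = 71.6, q = 205.6.

71.60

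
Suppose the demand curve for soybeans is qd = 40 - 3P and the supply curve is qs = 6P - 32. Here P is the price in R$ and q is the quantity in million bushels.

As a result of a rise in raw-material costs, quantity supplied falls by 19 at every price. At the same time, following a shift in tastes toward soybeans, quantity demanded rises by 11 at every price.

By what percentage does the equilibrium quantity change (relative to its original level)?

+6.25

Initially, 40 - 3P = 6P - 32, so 72 = 9P and P = 8, q = 16.
With the change applied: demand qd = 51 - 3P, supply qs = 6P - 51.
Equate the new curves: 51 - 3P = 6P - 51, giving 102 = 9P, P = 34/3 ≈ 11.3333, q = 17.
%Δq = (17 − 16) / 16 × 100 = +6.25%.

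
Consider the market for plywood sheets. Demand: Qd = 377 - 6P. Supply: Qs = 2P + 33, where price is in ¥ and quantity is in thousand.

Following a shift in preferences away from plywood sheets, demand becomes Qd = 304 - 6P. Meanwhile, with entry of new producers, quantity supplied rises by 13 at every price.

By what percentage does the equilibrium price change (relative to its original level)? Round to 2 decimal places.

-25.00

Initially, 377 - 6P = 2P + 33, so 344 = 8P and P = 43, Q = 119.
The new curves are Qd = 304 - 6P (demand) and Qs = 2P + 46 (supply).
New equilibrium: 304 - 6P = 2P + 46 ⇒ 258 = 8P ⇒ P = 32.25, Q = 110.5.
%ΔP = (32.25 − 43) / 43 × 100 = -25.00%.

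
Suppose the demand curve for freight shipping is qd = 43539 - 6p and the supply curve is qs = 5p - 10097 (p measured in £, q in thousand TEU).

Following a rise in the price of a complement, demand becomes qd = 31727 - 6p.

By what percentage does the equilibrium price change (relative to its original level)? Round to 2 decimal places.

-22.02

Before the shock: 43539 - 6p = 5p - 10097 ⇒ 53636 = 11p ⇒ p = 4876, q = 14283.
After the shift, demand is qd = 31727 - 6p and supply is qs = 5p - 10097.
New equilibrium: 31727 - 6p = 5p - 10097 ⇒ 41824 = 11p ⇒ p = 41824/11 ≈ 3802.1818, q = 98053/11 ≈ 8913.9091.
%Δp = (3802.1818 − 4876) / 4876 × 100 = -22.02%.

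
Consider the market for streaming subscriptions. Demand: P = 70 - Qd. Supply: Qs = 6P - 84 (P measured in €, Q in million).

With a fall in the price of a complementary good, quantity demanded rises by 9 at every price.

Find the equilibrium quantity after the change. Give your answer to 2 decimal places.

Original equilibrium: 70 - P = 6P - 84 gives 154 = 7P, so P = 22 and Q = 48.
After the shift, demand is Qd = 79 - P and supply is Qs = 6P - 84.
New equilibrium: 79 - P = 6P - 84 ⇒ 163 = 7P ⇒ P = 163/7 ≈ 23.2857, Q = 390/7 ≈ 55.7143.

55.71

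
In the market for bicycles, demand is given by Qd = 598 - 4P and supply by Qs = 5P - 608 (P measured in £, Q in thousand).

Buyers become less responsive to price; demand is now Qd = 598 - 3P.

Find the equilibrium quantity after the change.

145.75

Initially, 598 - 4P = 5P - 608, so 1206 = 9P and P = 134, Q = 62.
The shock moves the curves to Qd = 598 - 3P and Qs = 5P - 608.
Setting them equal: 598 - 3P = 5P - 608 → 1206 = 8P, so P = 150.75 and Q = 145.75.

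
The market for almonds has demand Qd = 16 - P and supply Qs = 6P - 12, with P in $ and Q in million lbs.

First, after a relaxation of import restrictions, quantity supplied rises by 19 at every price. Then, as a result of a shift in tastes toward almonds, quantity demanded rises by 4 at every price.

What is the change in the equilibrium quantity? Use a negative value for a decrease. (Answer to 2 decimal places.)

Solve the original market: 16 - P = 6P - 12, hence P = 4 and Q = 12.
With the change applied: demand Qd = 20 - P, supply Qs = 6P + 7.
New equilibrium: 20 - P = 6P + 7 ⇒ 13 = 7P ⇒ P = 13/7 ≈ 1.8571, Q = 127/7 ≈ 18.1429.
ΔQ = 18.1429 − 12 = +6.14.

+6.14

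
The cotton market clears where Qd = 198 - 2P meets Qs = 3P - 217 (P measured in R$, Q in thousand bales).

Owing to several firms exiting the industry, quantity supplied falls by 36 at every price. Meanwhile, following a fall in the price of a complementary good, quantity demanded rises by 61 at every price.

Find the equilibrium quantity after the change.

Before the shock: 198 - 2P = 3P - 217 ⇒ 415 = 5P ⇒ P = 83, Q = 32.
With the change applied: demand Qd = 259 - 2P, supply Qs = 3P - 253.
Clearing the new market: 259 - 2P = 3P - 253, so P = 102.4 and Q = 54.2.

54.2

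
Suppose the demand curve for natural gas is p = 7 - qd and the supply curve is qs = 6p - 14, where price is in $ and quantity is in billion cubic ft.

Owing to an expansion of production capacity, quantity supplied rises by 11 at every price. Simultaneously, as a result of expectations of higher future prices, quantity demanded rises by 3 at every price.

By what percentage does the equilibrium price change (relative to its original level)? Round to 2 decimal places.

-38.10

Original equilibrium: 7 - p = 6p - 14 gives 21 = 7p, so p = 3 and q = 4.
With the change applied: demand qd = 10 - p, supply qs = 6p - 3.
Setting them equal: 10 - p = 6p - 3 → 13 = 7p, so p = 13/7 ≈ 1.8571 and q = 57/7 ≈ 8.1429.
%Δp = (1.8571 − 3) / 3 × 100 = -38.10%.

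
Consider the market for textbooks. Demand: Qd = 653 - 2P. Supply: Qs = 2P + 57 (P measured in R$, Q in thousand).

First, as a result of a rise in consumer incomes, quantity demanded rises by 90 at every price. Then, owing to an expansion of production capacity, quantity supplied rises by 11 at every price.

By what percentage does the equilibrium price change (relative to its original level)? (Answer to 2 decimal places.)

+13.26

Original equilibrium: 653 - 2P = 2P + 57 gives 596 = 4P, so P = 149 and Q = 355.
The new curves are Qd = 743 - 2P (demand) and Qs = 2P + 68 (supply).
Equate the new curves: 743 - 2P = 2P + 68, giving 675 = 4P, P = 168.75, Q = 405.5.
%ΔP = (168.75 − 149) / 149 × 100 = +13.26%.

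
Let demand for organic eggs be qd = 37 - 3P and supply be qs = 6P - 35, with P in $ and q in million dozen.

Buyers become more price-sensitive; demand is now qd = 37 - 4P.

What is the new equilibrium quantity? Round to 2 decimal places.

Initially, 37 - 3P = 6P - 35, so 72 = 9P and P = 8, q = 13.
With the change applied: demand qd = 37 - 4P, supply qs = 6P - 35.
Setting them equal: 37 - 4P = 6P - 35 → 72 = 10P, so P = 7.2 and q = 8.2.

8.20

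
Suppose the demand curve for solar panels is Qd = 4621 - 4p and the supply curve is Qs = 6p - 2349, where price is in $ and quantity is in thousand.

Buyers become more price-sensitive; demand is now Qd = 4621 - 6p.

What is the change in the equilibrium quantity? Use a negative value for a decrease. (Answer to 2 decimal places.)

-697.00

Initially, 4621 - 4p = 6p - 2349, so 6970 = 10p and p = 697, Q = 1833.
With the change applied: demand Qd = 4621 - 6p, supply Qs = 6p - 2349.
Setting them equal: 4621 - 6p = 6p - 2349 → 6970 = 12p, so p = 3485/6 ≈ 580.8333 and Q = 1136.
ΔQ = 1136 − 1833 = -697.00.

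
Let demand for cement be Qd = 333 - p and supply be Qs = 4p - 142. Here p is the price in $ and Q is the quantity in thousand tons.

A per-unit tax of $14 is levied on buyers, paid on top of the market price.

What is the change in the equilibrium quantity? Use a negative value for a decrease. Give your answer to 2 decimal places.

Solve the original market: 333 - p = 4p - 142, hence p = 95 and Q = 238.
Since buyers pay the price plus the tax, the effective demand curve becomes Qd = 319 - p.
Clearing the new market: 319 - p = 4p - 142, so p = 92.2 and Q = 226.8.
ΔQ = 226.8 − 238 = -11.20.

-11.20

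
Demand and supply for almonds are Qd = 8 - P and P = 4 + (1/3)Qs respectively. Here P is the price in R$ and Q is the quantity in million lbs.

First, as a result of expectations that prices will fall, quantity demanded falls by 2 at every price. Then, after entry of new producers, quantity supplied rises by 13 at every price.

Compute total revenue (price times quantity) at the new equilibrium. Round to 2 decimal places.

5.94

Before the shock: 8 - P = 3P - 12 ⇒ 20 = 4P ⇒ P = 5, Q = 3.
The shock moves the curves to Qd = 6 - P and Qs = 3P + 1.
New equilibrium: 6 - P = 3P + 1 ⇒ 5 = 4P ⇒ P = 1.25, Q = 4.75.
New expenditure = 1.25 × 4.75 = 5.94.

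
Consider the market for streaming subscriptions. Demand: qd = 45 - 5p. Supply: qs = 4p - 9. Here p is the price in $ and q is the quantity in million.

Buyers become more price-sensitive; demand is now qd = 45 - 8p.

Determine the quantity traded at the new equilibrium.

9

Original equilibrium: 45 - 5p = 4p - 9 gives 54 = 9p, so p = 6 and q = 15.
After the shift, demand is qd = 45 - 8p and supply is qs = 4p - 9.
New equilibrium: 45 - 8p = 4p - 9 ⇒ 54 = 12p ⇒ p = 4.5, q = 9.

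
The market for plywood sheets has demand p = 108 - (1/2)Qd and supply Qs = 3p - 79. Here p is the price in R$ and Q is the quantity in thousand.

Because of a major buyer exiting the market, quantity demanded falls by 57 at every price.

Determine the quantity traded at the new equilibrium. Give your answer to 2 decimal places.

63.80

Original equilibrium: 216 - 2p = 3p - 79 gives 295 = 5p, so p = 59 and Q = 98.
After the shift, demand is Qd = 159 - 2p and supply is Qs = 3p - 79.
New equilibrium: 159 - 2p = 3p - 79 ⇒ 238 = 5p ⇒ p = 47.6, Q = 63.8.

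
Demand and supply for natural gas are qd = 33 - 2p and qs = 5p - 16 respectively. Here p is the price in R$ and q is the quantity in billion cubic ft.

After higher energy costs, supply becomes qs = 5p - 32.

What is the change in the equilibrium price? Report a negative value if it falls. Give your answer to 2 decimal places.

+2.29

Initially, 33 - 2p = 5p - 16, so 49 = 7p and p = 7, q = 19.
The new curves are qd = 33 - 2p (demand) and qs = 5p - 32 (supply).
Equate the new curves: 33 - 2p = 5p - 32, giving 65 = 7p, p = 65/7 ≈ 9.2857, q = 101/7 ≈ 14.4286.
Δp = 9.2857 − 7 = +2.29.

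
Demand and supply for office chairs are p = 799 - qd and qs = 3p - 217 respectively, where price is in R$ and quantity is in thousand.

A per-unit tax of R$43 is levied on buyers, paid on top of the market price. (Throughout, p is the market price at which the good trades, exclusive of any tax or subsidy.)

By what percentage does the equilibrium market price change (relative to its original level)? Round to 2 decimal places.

Before the shock: 799 - p = 3p - 217 ⇒ 1016 = 4p ⇒ p = 254, q = 545.
Since buyers pay the price plus the tax, the effective demand curve becomes qd = 756 - p.
Equate the new curves: 756 - p = 3p - 217, giving 973 = 4p, p = 243.25, q = 512.75.
%Δp = (243.25 − 254) / 254 × 100 = -4.23%.

-4.23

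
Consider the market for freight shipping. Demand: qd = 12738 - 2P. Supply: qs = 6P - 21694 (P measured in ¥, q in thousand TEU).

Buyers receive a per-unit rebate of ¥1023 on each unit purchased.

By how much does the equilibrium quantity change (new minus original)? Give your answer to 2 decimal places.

Original equilibrium: 12738 - 2P = 6P - 21694 gives 34432 = 8P, so P = 4304 and q = 4130.
Since buyers' out-of-pocket price is the market price minus the rebate, the effective demand curve becomes qd = 14784 - 2P.
New equilibrium: 14784 - 2P = 6P - 21694 ⇒ 36478 = 8P ⇒ P = 4559.75, q = 5664.5.
Δq = 5664.5 − 4130 = +1534.50.

+1534.50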